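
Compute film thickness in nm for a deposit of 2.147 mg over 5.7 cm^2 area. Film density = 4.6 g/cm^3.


Convert: m = 2.147 mg = 2.1470e-06 kg, A = 5.7 cm^2 = 5.7000e-04 m^2, rho = 4.6 g/cm^3 = 4600 kg/m^3
t = m / (A * rho)
t = 2.1470e-06 / (5.7000e-04 * 4600)
t = 8.1884e-07 m = 818.8 nm

818.8


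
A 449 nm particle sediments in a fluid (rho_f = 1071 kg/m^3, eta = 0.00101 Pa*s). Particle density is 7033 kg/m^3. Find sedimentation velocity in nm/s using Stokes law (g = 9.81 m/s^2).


Radius R = 449/2 nm = 2.245e-07 m
Density difference = 7033 - 1071 = 5962 kg/m^3
v = 2 * R^2 * (rho_p - rho_f) * g / (9 * eta)
v = 2 * (2.245e-07)^2 * 5962 * 9.81 / (9 * 0.00101)
v = 6.48574e-07 m/s = 648.5744 nm/s

648.5744


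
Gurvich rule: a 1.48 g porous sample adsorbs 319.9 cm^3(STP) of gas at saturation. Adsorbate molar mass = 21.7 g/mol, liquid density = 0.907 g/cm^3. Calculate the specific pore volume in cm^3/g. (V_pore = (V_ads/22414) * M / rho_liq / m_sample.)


Moles adsorbed n = V_ads / 22414 = 319.9 / 22414 = 1.427233e-02 mol
Liquid volume V_liq = n * M / rho_liq = 1.427233e-02 * 21.7 / 0.907 = 0.34147 cm^3
Specific pore volume V_pore = V_liq / m_sample = 0.34147 / 1.48
V_pore = 0.2307 cm^3/g

0.2307


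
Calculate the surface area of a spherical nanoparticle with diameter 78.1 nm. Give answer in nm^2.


Radius r = 78.1/2 = 39.05 nm
Surface area SA = 4 * pi * r^2
SA = 4 * pi * (39.05)^2
SA = 19162.49 nm^2

19162.49


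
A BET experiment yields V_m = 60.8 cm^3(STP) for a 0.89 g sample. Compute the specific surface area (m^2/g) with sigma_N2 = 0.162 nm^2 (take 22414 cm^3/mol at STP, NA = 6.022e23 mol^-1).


Number of moles in monolayer = V_m / 22414 = 60.8 / 22414 = 0.00271259
Number of molecules = moles * NA = 0.00271259 * 6.022e23
SA = molecules * sigma / mass
SA = (60.8 / 22414) * 6.022e23 * 0.162e-18 / 0.89
SA = 297.3 m^2/g

297.3


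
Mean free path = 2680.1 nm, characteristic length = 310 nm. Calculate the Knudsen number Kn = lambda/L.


Knudsen number Kn = lambda / L
Kn = 2680.1 / 310
Kn = 8.6455

8.6455


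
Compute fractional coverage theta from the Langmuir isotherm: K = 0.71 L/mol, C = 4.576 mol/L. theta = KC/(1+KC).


Langmuir isotherm: theta = K*C / (1 + K*C)
K*C = 0.71 * 4.576 = 3.24896
theta = 3.24896 / (1 + 3.24896) = 3.24896 / 4.24896
theta = 0.7646

0.7646


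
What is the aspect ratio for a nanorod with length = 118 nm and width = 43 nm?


Aspect ratio AR = length / diameter
AR = 118 / 43
AR = 2.74

2.74


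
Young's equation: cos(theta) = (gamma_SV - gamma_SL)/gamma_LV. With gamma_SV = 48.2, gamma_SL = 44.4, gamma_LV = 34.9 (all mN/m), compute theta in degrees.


cos(theta) = (gamma_SV - gamma_SL) / gamma_LV
cos(theta) = (48.2 - 44.4) / 34.9
cos(theta) = 0.108883
theta = arccos(0.108883) = 83.75 degrees

83.75


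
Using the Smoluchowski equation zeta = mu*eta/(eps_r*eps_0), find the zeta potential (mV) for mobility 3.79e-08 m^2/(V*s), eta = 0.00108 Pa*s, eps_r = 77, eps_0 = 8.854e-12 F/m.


Smoluchowski equation: zeta = mu * eta / (eps_r * eps_0)
zeta = 3.79e-08 * 0.00108 / (77 * 8.854e-12)
zeta = 0.060039 V = 60.04 mV

60.04


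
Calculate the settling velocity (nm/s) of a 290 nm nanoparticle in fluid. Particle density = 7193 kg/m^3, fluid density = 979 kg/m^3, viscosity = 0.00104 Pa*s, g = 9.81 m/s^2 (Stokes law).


Radius R = 290/2 nm = 1.45e-07 m
Density difference = 7193 - 979 = 6214 kg/m^3
v = 2 * R^2 * (rho_p - rho_f) * g / (9 * eta)
v = 2 * (1.45e-07)^2 * 6214 * 9.81 / (9 * 0.00104)
v = 2.73861e-07 m/s = 273.8611 nm/s

273.8611


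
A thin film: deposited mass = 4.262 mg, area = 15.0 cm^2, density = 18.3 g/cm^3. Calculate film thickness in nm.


Convert: m = 4.262 mg = 4.2620e-06 kg, A = 15.0 cm^2 = 1.5000e-03 m^2, rho = 18.3 g/cm^3 = 18300 kg/m^3
t = m / (A * rho)
t = 4.2620e-06 / (1.5000e-03 * 18300)
t = 1.5526e-07 m = 155.3 nm

155.3


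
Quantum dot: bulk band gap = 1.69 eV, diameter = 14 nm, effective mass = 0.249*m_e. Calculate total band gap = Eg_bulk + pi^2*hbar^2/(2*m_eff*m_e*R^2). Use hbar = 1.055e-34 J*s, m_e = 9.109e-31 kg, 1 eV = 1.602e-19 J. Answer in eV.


Radius R = 14/2 nm = 7e-09 m
Confinement energy dE = pi^2 * hbar^2 / (2 * m_eff * m_e * R^2)
dE = pi^2 * (1.055e-34)^2 / (2 * 0.249 * 9.109e-31 * (7e-09)^2) J, divided by 1.602e-19 J/eV
dE = 0.0308 eV
Total band gap = E_g(bulk) + dE = 1.69 + 0.0308 = 1.7208 eV

1.7208


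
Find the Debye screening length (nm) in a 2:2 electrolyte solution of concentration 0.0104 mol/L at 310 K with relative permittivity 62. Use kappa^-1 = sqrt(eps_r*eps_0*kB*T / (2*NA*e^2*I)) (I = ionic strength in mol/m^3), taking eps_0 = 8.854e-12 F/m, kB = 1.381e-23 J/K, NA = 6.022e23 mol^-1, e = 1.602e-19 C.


Ionic strength I = 0.0104 * 2^2 * 1000 = 41.6 mol/m^3
kappa^-1 = sqrt(62 * 8.854e-12 * 1.381e-23 * 310 / (2 * 6.022e23 * (1.602e-19)^2 * 41.6))
kappa^-1 = 1.352 nm

1.352


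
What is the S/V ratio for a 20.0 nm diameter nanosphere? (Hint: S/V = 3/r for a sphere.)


Radius r = 20.0/2 = 10 nm
S/V = 3 / r = 3 / 10
S/V = 0.3 nm^-1

0.3


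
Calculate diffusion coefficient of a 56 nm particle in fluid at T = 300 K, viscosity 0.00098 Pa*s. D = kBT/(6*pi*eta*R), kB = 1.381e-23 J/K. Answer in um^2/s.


Radius R = 56/2 = 28 nm = 2.8e-08 m
D = kB*T / (6*pi*eta*R)
D = 1.381e-23 * 300 / (6 * pi * 0.00098 * 2.8e-08)
D = 8.00995e-12 m^2/s = 8.01 um^2/s

8.01


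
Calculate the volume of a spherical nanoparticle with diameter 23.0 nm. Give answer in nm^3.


Radius r = 23.0/2 = 11.5 nm
Volume V = (4/3) * pi * r^3
V = (4/3) * pi * (11.5)^3
V = 6370.63 nm^3

6370.63


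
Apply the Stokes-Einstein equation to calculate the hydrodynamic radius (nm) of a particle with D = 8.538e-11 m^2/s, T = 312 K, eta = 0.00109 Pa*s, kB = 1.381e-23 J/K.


Stokes-Einstein: R = kB*T / (6*pi*eta*D)
R = 1.381e-23 * 312 / (6 * pi * 0.00109 * 8.538e-11)
R = 2.4562e-09 m = 2.46 nm

2.46


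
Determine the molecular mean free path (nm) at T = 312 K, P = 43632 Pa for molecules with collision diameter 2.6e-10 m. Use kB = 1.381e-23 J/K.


Mean free path: lambda = kB*T / (sqrt(2) * pi * d^2 * P)
lambda = 1.381e-23 * 312 / (sqrt(2) * pi * (2.6e-10)^2 * 43632)
lambda = 3.288e-07 m
lambda = 328.8 nm

328.8


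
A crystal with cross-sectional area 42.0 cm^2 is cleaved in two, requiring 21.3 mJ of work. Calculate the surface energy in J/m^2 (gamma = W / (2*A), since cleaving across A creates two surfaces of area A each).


Convert: A = 42.0 cm^2 = 0.0042 m^2, W = 21.3 mJ = 0.0213 J
Cleaving exposes two faces of area A, so total new surface = 2*A and gamma = W / (2*A)
gamma = 0.0213 / (2 * 0.0042)
gamma = 2.536 J/m^2

2.536


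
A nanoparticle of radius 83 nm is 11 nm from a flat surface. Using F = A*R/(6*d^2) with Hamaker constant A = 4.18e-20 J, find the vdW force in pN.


Convert to SI: R = 83 nm = 8.3e-08 m, d = 11 nm = 1.1e-08 m
F = A * R / (6 * d^2)
F = 4.18e-20 * 8.3e-08 / (6 * (1.1e-08)^2)
F = 4.77879e-12 N = 4.779 pN

4.779


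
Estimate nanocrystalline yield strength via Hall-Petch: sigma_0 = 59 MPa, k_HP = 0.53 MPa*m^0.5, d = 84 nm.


d = 84 nm = 8.4e-08 m
sqrt(d) = 0.0002898275
Hall-Petch contribution = k / sqrt(d) = 0.53 / 0.0002898275 = 1828.7 MPa
sigma = sigma_0 + k/sqrt(d) = 59 + 1828.7 = 1887.7 MPa

1887.7


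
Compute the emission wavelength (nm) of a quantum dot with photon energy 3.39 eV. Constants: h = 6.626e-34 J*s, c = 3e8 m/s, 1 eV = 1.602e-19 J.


Convert energy: E = 3.39 eV = 3.39 * 1.602e-19 = 5.43078e-19 J
lambda = h*c / E = 6.626e-34 * 3e8 / 5.43078e-19
lambda = 3.66025e-07 m = 366.0 nm

366.0


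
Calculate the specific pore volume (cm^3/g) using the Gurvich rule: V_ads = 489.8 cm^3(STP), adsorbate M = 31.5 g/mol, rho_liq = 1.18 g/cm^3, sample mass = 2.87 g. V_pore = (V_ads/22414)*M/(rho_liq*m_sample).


Moles adsorbed n = V_ads / 22414 = 489.8 / 22414 = 2.185241e-02 mol
Liquid volume V_liq = n * M / rho_liq = 2.185241e-02 * 31.5 / 1.18 = 0.58335 cm^3
Specific pore volume V_pore = V_liq / m_sample = 0.58335 / 2.87
V_pore = 0.2033 cm^3/g

0.2033


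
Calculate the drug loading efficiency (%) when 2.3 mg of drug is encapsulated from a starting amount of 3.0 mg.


Drug loading efficiency = (drug loaded / drug initial) * 100
DLE = 2.3 / 3.0 * 100
DLE = 0.7667 * 100
DLE = 76.67%

76.67


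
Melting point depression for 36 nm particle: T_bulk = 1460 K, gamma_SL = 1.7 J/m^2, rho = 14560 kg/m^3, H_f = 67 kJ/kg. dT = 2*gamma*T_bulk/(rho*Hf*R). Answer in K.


Radius R = 36/2 = 18 nm = 1.8e-08 m
Convert H_f = 67 kJ/kg = 67000 J/kg
dT = 2 * gamma_SL * T_bulk / (rho * H_f * R)
dT = 2 * 1.7 * 1460 / (14560 * 67000 * 1.8e-08)
dT = 282.7 K

282.7


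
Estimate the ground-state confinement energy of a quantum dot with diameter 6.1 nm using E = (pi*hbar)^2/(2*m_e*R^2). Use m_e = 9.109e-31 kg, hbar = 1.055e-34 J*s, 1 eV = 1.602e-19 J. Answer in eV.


Radius R = 6.1/2 = 3.05 nm = 3.05e-09 m
E = (pi * 1.055e-34)^2 / (2 * 9.109e-31 * (3.05e-09)^2)
E(J) = 6.48193e-21
E = E(J) / 1.602e-19 = 0.0405 eV

0.0405


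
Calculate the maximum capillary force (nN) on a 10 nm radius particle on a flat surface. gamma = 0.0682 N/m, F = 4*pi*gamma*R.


Convert radius: R = 10 nm = 1e-08 m
F = 4 * pi * gamma * R
F = 4 * pi * 0.0682 * 1e-08
F = 8.57026e-09 N = 8.5703 nN

8.5703


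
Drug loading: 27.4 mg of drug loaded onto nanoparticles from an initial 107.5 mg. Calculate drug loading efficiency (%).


Drug loading efficiency = (drug loaded / drug initial) * 100
DLE = 27.4 / 107.5 * 100
DLE = 0.2549 * 100
DLE = 25.49%

25.49


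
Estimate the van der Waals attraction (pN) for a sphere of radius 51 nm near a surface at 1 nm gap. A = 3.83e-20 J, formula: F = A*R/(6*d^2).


Convert to SI: R = 51 nm = 5.1e-08 m, d = 1 nm = 1e-09 m
F = A * R / (6 * d^2)
F = 3.83e-20 * 5.1e-08 / (6 * (1e-09)^2)
F = 3.2555e-10 N = 325.55 pN

325.55


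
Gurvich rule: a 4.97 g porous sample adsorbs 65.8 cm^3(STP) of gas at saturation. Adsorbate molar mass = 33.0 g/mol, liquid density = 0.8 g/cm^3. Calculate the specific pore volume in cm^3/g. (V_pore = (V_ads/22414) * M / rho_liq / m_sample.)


Moles adsorbed n = V_ads / 22414 = 65.8 / 22414 = 2.935665e-03 mol
Liquid volume V_liq = n * M / rho_liq = 2.935665e-03 * 33.0 / 0.8 = 0.12110 cm^3
Specific pore volume V_pore = V_liq / m_sample = 0.12110 / 4.97
V_pore = 0.0244 cm^3/g

0.0244


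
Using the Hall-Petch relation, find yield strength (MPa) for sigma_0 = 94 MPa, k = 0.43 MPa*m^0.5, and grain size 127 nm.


d = 127 nm = 1.27e-07 m
sqrt(d) = 0.0003563706
Hall-Petch contribution = k / sqrt(d) = 0.43 / 0.0003563706 = 1206.6 MPa
sigma = sigma_0 + k/sqrt(d) = 94 + 1206.6 = 1300.6 MPa

1300.6


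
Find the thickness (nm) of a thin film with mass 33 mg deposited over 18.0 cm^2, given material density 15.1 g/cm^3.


Convert: m = 33 mg = 3.3000e-05 kg, A = 18.0 cm^2 = 1.8000e-03 m^2, rho = 15.1 g/cm^3 = 15100 kg/m^3
t = m / (A * rho)
t = 3.3000e-05 / (1.8000e-03 * 15100)
t = 1.2141e-06 m = 1214.1 nm

1214.1


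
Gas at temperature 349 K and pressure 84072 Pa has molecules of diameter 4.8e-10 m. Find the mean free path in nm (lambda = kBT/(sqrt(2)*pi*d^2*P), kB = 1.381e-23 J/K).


Mean free path: lambda = kB*T / (sqrt(2) * pi * d^2 * P)
lambda = 1.381e-23 * 349 / (sqrt(2) * pi * (4.8e-10)^2 * 84072)
lambda = 5.60042e-08 m
lambda = 56.0 nm

56.0


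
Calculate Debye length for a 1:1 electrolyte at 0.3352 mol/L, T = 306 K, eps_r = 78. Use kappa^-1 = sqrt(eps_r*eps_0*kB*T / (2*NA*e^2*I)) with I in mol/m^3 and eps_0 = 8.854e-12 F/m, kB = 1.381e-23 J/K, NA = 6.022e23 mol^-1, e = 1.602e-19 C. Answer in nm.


Ionic strength I = 0.3352 * 1^2 * 1000 = 335.2 mol/m^3
kappa^-1 = sqrt(78 * 8.854e-12 * 1.381e-23 * 306 / (2 * 6.022e23 * (1.602e-19)^2 * 335.2))
kappa^-1 = 0.531 nm

0.531


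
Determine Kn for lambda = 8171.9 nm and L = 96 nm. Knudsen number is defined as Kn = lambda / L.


Knudsen number Kn = lambda / L
Kn = 8171.9 / 96
Kn = 85.124

85.124


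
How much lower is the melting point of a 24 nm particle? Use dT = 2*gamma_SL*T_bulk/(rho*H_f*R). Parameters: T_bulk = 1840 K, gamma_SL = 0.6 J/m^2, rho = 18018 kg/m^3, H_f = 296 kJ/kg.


Radius R = 24/2 = 12 nm = 1.2e-08 m
Convert H_f = 296 kJ/kg = 296000 J/kg
dT = 2 * gamma_SL * T_bulk / (rho * H_f * R)
dT = 2 * 0.6 * 1840 / (18018 * 296000 * 1.2e-08)
dT = 34.5 K

34.5


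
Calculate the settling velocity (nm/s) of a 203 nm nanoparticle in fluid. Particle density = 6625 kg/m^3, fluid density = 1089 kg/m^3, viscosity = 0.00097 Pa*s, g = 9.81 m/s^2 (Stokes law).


Radius R = 203/2 nm = 1.015e-07 m
Density difference = 6625 - 1089 = 5536 kg/m^3
v = 2 * R^2 * (rho_p - rho_f) * g / (9 * eta)
v = 2 * (1.015e-07)^2 * 5536 * 9.81 / (9 * 0.00097)
v = 1.28178e-07 m/s = 128.1778 nm/s

128.1778


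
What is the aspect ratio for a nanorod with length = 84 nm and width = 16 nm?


Aspect ratio AR = length / diameter
AR = 84 / 16
AR = 5.25

5.25


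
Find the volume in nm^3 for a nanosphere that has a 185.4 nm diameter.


Radius r = 185.4/2 = 92.7 nm
Volume V = (4/3) * pi * r^3
V = (4/3) * pi * (92.7)^3
V = 3336781.83 nm^3

3336781.83


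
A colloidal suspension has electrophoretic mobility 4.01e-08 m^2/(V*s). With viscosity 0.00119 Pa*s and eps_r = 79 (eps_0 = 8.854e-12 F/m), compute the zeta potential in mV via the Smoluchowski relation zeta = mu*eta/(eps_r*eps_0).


Smoluchowski equation: zeta = mu * eta / (eps_r * eps_0)
zeta = 4.01e-08 * 0.00119 / (79 * 8.854e-12)
zeta = 0.068222 V = 68.22 mV

68.22


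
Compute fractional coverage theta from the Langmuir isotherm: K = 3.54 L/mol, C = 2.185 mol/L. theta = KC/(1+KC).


Langmuir isotherm: theta = K*C / (1 + K*C)
K*C = 3.54 * 2.185 = 7.7349
theta = 7.7349 / (1 + 7.7349) = 7.7349 / 8.7349
theta = 0.8855

0.8855


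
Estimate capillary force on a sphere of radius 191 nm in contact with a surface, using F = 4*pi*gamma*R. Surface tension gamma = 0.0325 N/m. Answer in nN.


Convert radius: R = 191 nm = 1.91e-07 m
F = 4 * pi * gamma * R
F = 4 * pi * 0.0325 * 1.91e-07
F = 7.80057e-08 N = 78.0057 nN

78.0057


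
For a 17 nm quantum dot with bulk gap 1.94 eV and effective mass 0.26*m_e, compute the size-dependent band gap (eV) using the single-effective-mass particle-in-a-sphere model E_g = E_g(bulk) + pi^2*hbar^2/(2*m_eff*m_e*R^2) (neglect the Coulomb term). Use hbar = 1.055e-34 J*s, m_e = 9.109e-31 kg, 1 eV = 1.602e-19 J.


Radius R = 17/2 nm = 8.5e-09 m
Confinement energy dE = pi^2 * hbar^2 / (2 * m_eff * m_e * R^2)
dE = pi^2 * (1.055e-34)^2 / (2 * 0.26 * 9.109e-31 * (8.5e-09)^2) J, divided by 1.602e-19 J/eV
dE = 0.02 eV
Total band gap = E_g(bulk) + dE = 1.94 + 0.02 = 1.96 eV

1.96


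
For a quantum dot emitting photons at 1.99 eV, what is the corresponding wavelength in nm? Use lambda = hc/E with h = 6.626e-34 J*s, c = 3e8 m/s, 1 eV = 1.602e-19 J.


Convert energy: E = 1.99 eV = 1.99 * 1.602e-19 = 3.18798e-19 J
lambda = h*c / E = 6.626e-34 * 3e8 / 3.18798e-19
lambda = 6.2353e-07 m = 623.5 nm

623.5


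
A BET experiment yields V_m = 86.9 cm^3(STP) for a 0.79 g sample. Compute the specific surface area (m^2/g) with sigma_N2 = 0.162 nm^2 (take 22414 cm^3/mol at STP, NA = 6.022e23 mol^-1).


Number of moles in monolayer = V_m / 22414 = 86.9 / 22414 = 0.00387704
Number of molecules = moles * NA = 0.00387704 * 6.022e23
SA = molecules * sigma / mass
SA = (86.9 / 22414) * 6.022e23 * 0.162e-18 / 0.79
SA = 478.8 m^2/g

478.8


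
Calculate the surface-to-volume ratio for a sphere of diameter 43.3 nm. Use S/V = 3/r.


Radius r = 43.3/2 = 21.65 nm
S/V = 3 / r = 3 / 21.65
S/V = 0.1386 nm^-1

0.1386


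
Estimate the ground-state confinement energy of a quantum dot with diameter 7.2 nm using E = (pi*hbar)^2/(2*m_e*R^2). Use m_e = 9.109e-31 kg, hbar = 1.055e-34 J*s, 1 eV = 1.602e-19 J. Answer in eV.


Radius R = 7.2/2 = 3.6 nm = 3.6e-09 m
E = (pi * 1.055e-34)^2 / (2 * 9.109e-31 * (3.6e-09)^2)
E(J) = 4.65263e-21
E = E(J) / 1.602e-19 = 0.029 eV

0.029


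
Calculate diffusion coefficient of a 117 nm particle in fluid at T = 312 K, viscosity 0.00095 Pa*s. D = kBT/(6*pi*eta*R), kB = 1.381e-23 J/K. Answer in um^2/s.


Radius R = 117/2 = 58.5 nm = 5.85e-08 m
D = kB*T / (6*pi*eta*R)
D = 1.381e-23 * 312 / (6 * pi * 0.00095 * 5.85e-08)
D = 4.11308e-12 m^2/s = 4.113 um^2/s

4.113


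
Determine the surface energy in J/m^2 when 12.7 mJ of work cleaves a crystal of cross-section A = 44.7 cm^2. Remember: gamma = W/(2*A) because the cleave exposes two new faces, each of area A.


Convert: A = 44.7 cm^2 = 0.00447 m^2, W = 12.7 mJ = 0.0127 J
Cleaving exposes two faces of area A, so total new surface = 2*A and gamma = W / (2*A)
gamma = 0.0127 / (2 * 0.00447)
gamma = 1.421 J/m^2

1.421


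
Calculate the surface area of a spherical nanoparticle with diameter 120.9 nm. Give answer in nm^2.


Radius r = 120.9/2 = 60.45 nm
Surface area SA = 4 * pi * r^2
SA = 4 * pi * (60.45)^2
SA = 45920.06 nm^2

45920.06


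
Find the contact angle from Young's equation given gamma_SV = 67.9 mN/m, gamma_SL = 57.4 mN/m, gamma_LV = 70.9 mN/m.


cos(theta) = (gamma_SV - gamma_SL) / gamma_LV
cos(theta) = (67.9 - 57.4) / 70.9
cos(theta) = 0.148096
theta = arccos(0.148096) = 81.48 degrees

81.48


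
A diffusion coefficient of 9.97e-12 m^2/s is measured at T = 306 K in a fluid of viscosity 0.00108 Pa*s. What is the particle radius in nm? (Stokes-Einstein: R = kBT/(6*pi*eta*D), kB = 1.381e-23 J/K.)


Stokes-Einstein: R = kB*T / (6*pi*eta*D)
R = 1.381e-23 * 306 / (6 * pi * 0.00108 * 9.97e-12)
R = 2.08207e-08 m = 20.82 nm

20.82


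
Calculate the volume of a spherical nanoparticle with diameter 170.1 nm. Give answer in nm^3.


Radius r = 170.1/2 = 85.05 nm
Volume V = (4/3) * pi * r^3
V = (4/3) * pi * (85.05)^3
V = 2576983.06 nm^3

2576983.06


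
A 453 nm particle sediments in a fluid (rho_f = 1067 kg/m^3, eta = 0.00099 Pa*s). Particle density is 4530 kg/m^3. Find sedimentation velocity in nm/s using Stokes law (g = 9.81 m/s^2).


Radius R = 453/2 nm = 2.265e-07 m
Density difference = 4530 - 1067 = 3463 kg/m^3
v = 2 * R^2 * (rho_p - rho_f) * g / (9 * eta)
v = 2 * (2.265e-07)^2 * 3463 * 9.81 / (9 * 0.00099)
v = 3.9121e-07 m/s = 391.2102 nm/s

391.2102


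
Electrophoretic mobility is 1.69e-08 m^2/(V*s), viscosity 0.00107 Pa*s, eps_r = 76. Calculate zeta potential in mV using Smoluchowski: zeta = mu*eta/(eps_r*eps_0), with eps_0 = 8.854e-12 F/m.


Smoluchowski equation: zeta = mu * eta / (eps_r * eps_0)
zeta = 1.69e-08 * 0.00107 / (76 * 8.854e-12)
zeta = 0.026873 V = 26.87 mV

26.87


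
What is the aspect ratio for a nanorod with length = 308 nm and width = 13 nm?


Aspect ratio AR = length / diameter
AR = 308 / 13
AR = 23.69

23.69


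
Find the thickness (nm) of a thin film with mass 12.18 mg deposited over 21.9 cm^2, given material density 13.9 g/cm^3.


Convert: m = 12.18 mg = 1.2180e-05 kg, A = 21.9 cm^2 = 2.1900e-03 m^2, rho = 13.9 g/cm^3 = 13900 kg/m^3
t = m / (A * rho)
t = 1.2180e-05 / (2.1900e-03 * 13900)
t = 4.0012e-07 m = 400.1 nm

400.1


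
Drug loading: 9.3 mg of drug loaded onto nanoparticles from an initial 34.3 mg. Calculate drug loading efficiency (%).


Drug loading efficiency = (drug loaded / drug initial) * 100
DLE = 9.3 / 34.3 * 100
DLE = 0.2711 * 100
DLE = 27.11%

27.11


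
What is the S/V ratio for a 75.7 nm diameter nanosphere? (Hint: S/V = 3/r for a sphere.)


Radius r = 75.7/2 = 37.85 nm
S/V = 3 / r = 3 / 37.85
S/V = 0.0793 nm^-1

0.0793


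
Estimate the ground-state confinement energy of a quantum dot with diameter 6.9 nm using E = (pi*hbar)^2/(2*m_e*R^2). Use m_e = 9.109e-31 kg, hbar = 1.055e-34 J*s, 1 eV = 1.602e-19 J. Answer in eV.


Radius R = 6.9/2 = 3.45 nm = 3.45e-09 m
E = (pi * 1.055e-34)^2 / (2 * 9.109e-31 * (3.45e-09)^2)
E(J) = 5.06601e-21
E = E(J) / 1.602e-19 = 0.0316 eV

0.0316


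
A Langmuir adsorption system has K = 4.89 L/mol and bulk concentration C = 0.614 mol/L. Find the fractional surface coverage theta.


Langmuir isotherm: theta = K*C / (1 + K*C)
K*C = 4.89 * 0.614 = 3.00246
theta = 3.00246 / (1 + 3.00246) = 3.00246 / 4.00246
theta = 0.7502

0.7502


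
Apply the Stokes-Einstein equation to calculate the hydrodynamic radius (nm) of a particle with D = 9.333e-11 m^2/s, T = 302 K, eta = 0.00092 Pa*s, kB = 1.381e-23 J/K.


Stokes-Einstein: R = kB*T / (6*pi*eta*D)
R = 1.381e-23 * 302 / (6 * pi * 0.00092 * 9.333e-11)
R = 2.57686e-09 m = 2.58 nm

2.58


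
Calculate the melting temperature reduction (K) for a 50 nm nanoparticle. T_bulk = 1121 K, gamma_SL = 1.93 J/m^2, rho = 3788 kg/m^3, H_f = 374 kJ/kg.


Radius R = 50/2 = 25 nm = 2.5e-08 m
Convert H_f = 374 kJ/kg = 374000 J/kg
dT = 2 * gamma_SL * T_bulk / (rho * H_f * R)
dT = 2 * 1.93 * 1121 / (3788 * 374000 * 2.5e-08)
dT = 122.2 K

122.2


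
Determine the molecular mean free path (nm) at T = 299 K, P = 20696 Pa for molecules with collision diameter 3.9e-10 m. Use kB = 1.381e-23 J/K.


Mean free path: lambda = kB*T / (sqrt(2) * pi * d^2 * P)
lambda = 1.381e-23 * 299 / (sqrt(2) * pi * (3.9e-10)^2 * 20696)
lambda = 2.95246e-07 m
lambda = 295.25 nm

295.25


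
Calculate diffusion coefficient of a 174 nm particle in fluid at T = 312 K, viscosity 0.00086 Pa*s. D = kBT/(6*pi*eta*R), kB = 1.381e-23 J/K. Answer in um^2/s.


Radius R = 174/2 = 87 nm = 8.7e-08 m
D = kB*T / (6*pi*eta*R)
D = 1.381e-23 * 312 / (6 * pi * 0.00086 * 8.7e-08)
D = 3.05513e-12 m^2/s = 3.055 um^2/s

3.055


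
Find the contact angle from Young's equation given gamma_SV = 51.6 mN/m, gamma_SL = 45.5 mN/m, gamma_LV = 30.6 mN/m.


cos(theta) = (gamma_SV - gamma_SL) / gamma_LV
cos(theta) = (51.6 - 45.5) / 30.6
cos(theta) = 0.199346
theta = arccos(0.199346) = 78.5 degrees

78.5


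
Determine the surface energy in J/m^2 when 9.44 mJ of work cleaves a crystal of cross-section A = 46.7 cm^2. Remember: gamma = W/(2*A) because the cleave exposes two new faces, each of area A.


Convert: A = 46.7 cm^2 = 0.00467 m^2, W = 9.44 mJ = 0.00944 J
Cleaving exposes two faces of area A, so total new surface = 2*A and gamma = W / (2*A)
gamma = 0.00944 / (2 * 0.00467)
gamma = 1.011 J/m^2

1.011


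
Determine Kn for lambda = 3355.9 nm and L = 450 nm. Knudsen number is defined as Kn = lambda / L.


Knudsen number Kn = lambda / L
Kn = 3355.9 / 450
Kn = 7.4576

7.4576


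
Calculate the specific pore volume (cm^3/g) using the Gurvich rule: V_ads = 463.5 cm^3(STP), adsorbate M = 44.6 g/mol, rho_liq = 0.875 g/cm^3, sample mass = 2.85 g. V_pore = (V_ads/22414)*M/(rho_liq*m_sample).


Moles adsorbed n = V_ads / 22414 = 463.5 / 22414 = 2.067904e-02 mol
Liquid volume V_liq = n * M / rho_liq = 2.067904e-02 * 44.6 / 0.875 = 1.05404 cm^3
Specific pore volume V_pore = V_liq / m_sample = 1.05404 / 2.85
V_pore = 0.3698 cm^3/g

0.3698


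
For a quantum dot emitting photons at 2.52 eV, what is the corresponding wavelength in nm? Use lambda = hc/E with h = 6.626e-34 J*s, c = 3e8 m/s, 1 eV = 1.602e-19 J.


Convert energy: E = 2.52 eV = 2.52 * 1.602e-19 = 4.03704e-19 J
lambda = h*c / E = 6.626e-34 * 3e8 / 4.03704e-19
lambda = 4.9239e-07 m = 492.4 nm

492.4


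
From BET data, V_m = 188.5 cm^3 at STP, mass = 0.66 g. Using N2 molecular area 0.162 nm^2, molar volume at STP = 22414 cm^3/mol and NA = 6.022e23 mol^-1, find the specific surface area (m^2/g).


Number of moles in monolayer = V_m / 22414 = 188.5 / 22414 = 0.00840992
Number of molecules = moles * NA = 0.00840992 * 6.022e23
SA = molecules * sigma / mass
SA = (188.5 / 22414) * 6.022e23 * 0.162e-18 / 0.66
SA = 1243.1 m^2/g

1243.1


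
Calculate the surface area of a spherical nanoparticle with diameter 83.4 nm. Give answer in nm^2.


Radius r = 83.4/2 = 41.7 nm
Surface area SA = 4 * pi * r^2
SA = 4 * pi * (41.7)^2
SA = 21851.54 nm^2

21851.54


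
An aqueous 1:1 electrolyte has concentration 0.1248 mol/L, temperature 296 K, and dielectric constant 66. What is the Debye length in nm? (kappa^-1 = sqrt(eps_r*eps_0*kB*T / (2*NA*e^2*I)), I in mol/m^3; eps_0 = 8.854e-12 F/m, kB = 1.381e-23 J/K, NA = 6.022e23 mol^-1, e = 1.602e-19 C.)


Ionic strength I = 0.1248 * 1^2 * 1000 = 124.8 mol/m^3
kappa^-1 = sqrt(66 * 8.854e-12 * 1.381e-23 * 296 / (2 * 6.022e23 * (1.602e-19)^2 * 124.8))
kappa^-1 = 0.787 nm

0.787


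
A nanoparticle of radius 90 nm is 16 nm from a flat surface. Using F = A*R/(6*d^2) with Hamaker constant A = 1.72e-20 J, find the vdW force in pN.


Convert to SI: R = 90 nm = 9e-08 m, d = 16 nm = 1.6e-08 m
F = A * R / (6 * d^2)
F = 1.72e-20 * 9e-08 / (6 * (1.6e-08)^2)
F = 1.00781e-12 N = 1.008 pN

1.008


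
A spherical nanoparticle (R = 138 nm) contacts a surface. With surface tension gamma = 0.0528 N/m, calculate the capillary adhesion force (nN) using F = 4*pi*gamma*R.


Convert radius: R = 138 nm = 1.38e-07 m
F = 4 * pi * gamma * R
F = 4 * pi * 0.0528 * 1.38e-07
F = 9.15636e-08 N = 91.5636 nN

91.5636


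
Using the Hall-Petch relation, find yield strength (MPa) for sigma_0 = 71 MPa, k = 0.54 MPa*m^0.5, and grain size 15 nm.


d = 15 nm = 1.5e-08 m
sqrt(d) = 0.0001224745
Hall-Petch contribution = k / sqrt(d) = 0.54 / 0.0001224745 = 4409.1 MPa
sigma = sigma_0 + k/sqrt(d) = 71 + 4409.1 = 4480.1 MPa

4480.1


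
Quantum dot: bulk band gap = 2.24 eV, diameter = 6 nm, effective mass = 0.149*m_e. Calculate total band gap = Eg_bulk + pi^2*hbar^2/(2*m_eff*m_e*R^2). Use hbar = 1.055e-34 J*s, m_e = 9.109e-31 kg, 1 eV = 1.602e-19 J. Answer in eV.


Radius R = 6/2 nm = 3e-09 m
Confinement energy dE = pi^2 * hbar^2 / (2 * m_eff * m_e * R^2)
dE = pi^2 * (1.055e-34)^2 / (2 * 0.149 * 9.109e-31 * (3e-09)^2) J, divided by 1.602e-19 J/eV
dE = 0.2807 eV
Total band gap = E_g(bulk) + dE = 2.24 + 0.2807 = 2.5207 eV

2.5207


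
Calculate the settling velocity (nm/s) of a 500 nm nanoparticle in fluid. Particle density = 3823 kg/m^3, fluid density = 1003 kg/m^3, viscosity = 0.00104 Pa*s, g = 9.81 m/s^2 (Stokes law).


Radius R = 500/2 nm = 2.5e-07 m
Density difference = 3823 - 1003 = 2820 kg/m^3
v = 2 * R^2 * (rho_p - rho_f) * g / (9 * eta)
v = 2 * (2.5e-07)^2 * 2820 * 9.81 / (9 * 0.00104)
v = 3.69447e-07 m/s = 369.4471 nm/s

369.4471


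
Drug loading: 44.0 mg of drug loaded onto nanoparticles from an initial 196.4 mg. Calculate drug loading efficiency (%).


Drug loading efficiency = (drug loaded / drug initial) * 100
DLE = 44.0 / 196.4 * 100
DLE = 0.224 * 100
DLE = 22.4%

22.4


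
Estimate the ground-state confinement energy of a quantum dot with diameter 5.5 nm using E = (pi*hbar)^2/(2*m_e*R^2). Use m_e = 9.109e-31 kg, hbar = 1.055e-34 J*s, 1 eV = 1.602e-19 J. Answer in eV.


Radius R = 5.5/2 = 2.75 nm = 2.75e-09 m
E = (pi * 1.055e-34)^2 / (2 * 9.109e-31 * (2.75e-09)^2)
E(J) = 7.97331e-21
E = E(J) / 1.602e-19 = 0.0498 eV

0.0498


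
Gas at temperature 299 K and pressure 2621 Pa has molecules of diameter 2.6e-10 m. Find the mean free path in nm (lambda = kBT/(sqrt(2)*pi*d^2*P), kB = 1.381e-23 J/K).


Mean free path: lambda = kB*T / (sqrt(2) * pi * d^2 * P)
lambda = 1.381e-23 * 299 / (sqrt(2) * pi * (2.6e-10)^2 * 2621)
lambda = 5.24549e-06 m
lambda = 5245.49 nm

5245.49


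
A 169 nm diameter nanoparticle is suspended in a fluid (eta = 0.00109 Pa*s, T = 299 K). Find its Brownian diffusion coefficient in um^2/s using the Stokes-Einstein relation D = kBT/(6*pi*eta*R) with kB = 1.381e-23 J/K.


Radius R = 169/2 = 84.5 nm = 8.45e-08 m
D = kB*T / (6*pi*eta*R)
D = 1.381e-23 * 299 / (6 * pi * 0.00109 * 8.45e-08)
D = 2.37838e-12 m^2/s = 2.378 um^2/s

2.378


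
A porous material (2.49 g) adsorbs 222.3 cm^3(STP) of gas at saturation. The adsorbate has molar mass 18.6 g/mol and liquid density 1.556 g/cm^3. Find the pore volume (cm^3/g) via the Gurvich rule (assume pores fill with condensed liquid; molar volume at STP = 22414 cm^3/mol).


Moles adsorbed n = V_ads / 22414 = 222.3 / 22414 = 9.917908e-03 mol
Liquid volume V_liq = n * M / rho_liq = 9.917908e-03 * 18.6 / 1.556 = 0.11856 cm^3
Specific pore volume V_pore = V_liq / m_sample = 0.11856 / 2.49
V_pore = 0.0476 cm^3/g

0.0476


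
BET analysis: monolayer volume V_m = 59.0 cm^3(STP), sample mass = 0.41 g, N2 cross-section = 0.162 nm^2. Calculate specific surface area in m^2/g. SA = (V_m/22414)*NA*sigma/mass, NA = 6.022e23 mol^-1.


Number of moles in monolayer = V_m / 22414 = 59.0 / 22414 = 0.00263228
Number of molecules = moles * NA = 0.00263228 * 6.022e23
SA = molecules * sigma / mass
SA = (59.0 / 22414) * 6.022e23 * 0.162e-18 / 0.41
SA = 626.3 m^2/g

626.3


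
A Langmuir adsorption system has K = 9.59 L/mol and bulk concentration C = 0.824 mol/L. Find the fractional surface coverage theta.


Langmuir isotherm: theta = K*C / (1 + K*C)
K*C = 9.59 * 0.824 = 7.90216
theta = 7.90216 / (1 + 7.90216) = 7.90216 / 8.90216
theta = 0.8877

0.8877


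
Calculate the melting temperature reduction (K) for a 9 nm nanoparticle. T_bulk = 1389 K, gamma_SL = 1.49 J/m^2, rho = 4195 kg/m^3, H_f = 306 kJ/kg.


Radius R = 9/2 = 4.5 nm = 4.5e-09 m
Convert H_f = 306 kJ/kg = 306000 J/kg
dT = 2 * gamma_SL * T_bulk / (rho * H_f * R)
dT = 2 * 1.49 * 1389 / (4195 * 306000 * 4.5e-09)
dT = 716.6 K

716.6


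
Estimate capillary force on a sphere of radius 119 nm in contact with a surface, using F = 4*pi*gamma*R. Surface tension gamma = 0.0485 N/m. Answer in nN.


Convert radius: R = 119 nm = 1.19e-07 m
F = 4 * pi * gamma * R
F = 4 * pi * 0.0485 * 1.19e-07
F = 7.25268e-08 N = 72.5268 nN

72.5268


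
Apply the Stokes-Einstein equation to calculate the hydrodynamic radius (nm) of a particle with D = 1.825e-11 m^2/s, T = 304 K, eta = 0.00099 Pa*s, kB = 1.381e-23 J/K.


Stokes-Einstein: R = kB*T / (6*pi*eta*D)
R = 1.381e-23 * 304 / (6 * pi * 0.00099 * 1.825e-11)
R = 1.23273e-08 m = 12.33 nm

12.33


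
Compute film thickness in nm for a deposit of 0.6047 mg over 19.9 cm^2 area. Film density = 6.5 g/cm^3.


Convert: m = 0.6047 mg = 6.0470e-07 kg, A = 19.9 cm^2 = 1.9900e-03 m^2, rho = 6.5 g/cm^3 = 6500 kg/m^3
t = m / (A * rho)
t = 6.0470e-07 / (1.9900e-03 * 6500)
t = 4.6749e-08 m = 46.7 nm

46.7


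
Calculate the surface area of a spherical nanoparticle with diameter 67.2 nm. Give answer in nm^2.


Radius r = 67.2/2 = 33.6 nm
Surface area SA = 4 * pi * r^2
SA = 4 * pi * (33.6)^2
SA = 14186.93 nm^2

14186.93


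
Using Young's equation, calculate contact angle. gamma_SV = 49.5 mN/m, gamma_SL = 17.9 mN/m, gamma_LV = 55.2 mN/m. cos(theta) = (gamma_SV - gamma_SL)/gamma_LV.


cos(theta) = (gamma_SV - gamma_SL) / gamma_LV
cos(theta) = (49.5 - 17.9) / 55.2
cos(theta) = 0.572464
theta = arccos(0.572464) = 55.08 degrees

55.08


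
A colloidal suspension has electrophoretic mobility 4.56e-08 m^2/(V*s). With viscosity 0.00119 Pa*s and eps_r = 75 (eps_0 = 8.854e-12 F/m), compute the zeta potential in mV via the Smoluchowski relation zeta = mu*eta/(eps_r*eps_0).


Smoluchowski equation: zeta = mu * eta / (eps_r * eps_0)
zeta = 4.56e-08 * 0.00119 / (75 * 8.854e-12)
zeta = 0.081717 V = 81.72 mV

81.72


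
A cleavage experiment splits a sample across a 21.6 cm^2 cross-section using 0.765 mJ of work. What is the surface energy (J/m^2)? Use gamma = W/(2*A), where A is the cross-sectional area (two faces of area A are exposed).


Convert: A = 21.6 cm^2 = 0.00216 m^2, W = 0.765 mJ = 0.000765 J
Cleaving exposes two faces of area A, so total new surface = 2*A and gamma = W / (2*A)
gamma = 0.000765 / (2 * 0.00216)
gamma = 0.177 J/m^2

0.177


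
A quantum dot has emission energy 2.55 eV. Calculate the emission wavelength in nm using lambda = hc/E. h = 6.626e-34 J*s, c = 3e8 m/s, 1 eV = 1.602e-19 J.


Convert energy: E = 2.55 eV = 2.55 * 1.602e-19 = 4.0851e-19 J
lambda = h*c / E = 6.626e-34 * 3e8 / 4.0851e-19
lambda = 4.86598e-07 m = 486.6 nm

486.6


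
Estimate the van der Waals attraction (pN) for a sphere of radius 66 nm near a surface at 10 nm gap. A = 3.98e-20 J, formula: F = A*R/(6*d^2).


Convert to SI: R = 66 nm = 6.6e-08 m, d = 10 nm = 1e-08 m
F = A * R / (6 * d^2)
F = 3.98e-20 * 6.6e-08 / (6 * (1e-08)^2)
F = 4.378e-12 N = 4.378 pN

4.378


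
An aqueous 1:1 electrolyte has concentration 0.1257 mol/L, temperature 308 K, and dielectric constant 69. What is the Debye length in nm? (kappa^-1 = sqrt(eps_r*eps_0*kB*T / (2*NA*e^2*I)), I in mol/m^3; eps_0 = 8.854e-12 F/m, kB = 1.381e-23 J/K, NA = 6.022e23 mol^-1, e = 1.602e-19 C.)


Ionic strength I = 0.1257 * 1^2 * 1000 = 125.7 mol/m^3
kappa^-1 = sqrt(69 * 8.854e-12 * 1.381e-23 * 308 / (2 * 6.022e23 * (1.602e-19)^2 * 125.7))
kappa^-1 = 0.818 nm

0.818


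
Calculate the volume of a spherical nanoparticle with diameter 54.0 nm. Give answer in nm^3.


Radius r = 54.0/2 = 27 nm
Volume V = (4/3) * pi * r^3
V = (4/3) * pi * (27)^3
V = 82447.96 nm^3

82447.96


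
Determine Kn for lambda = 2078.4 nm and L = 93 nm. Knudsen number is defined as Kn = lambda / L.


Knudsen number Kn = lambda / L
Kn = 2078.4 / 93
Kn = 22.3484

22.3484


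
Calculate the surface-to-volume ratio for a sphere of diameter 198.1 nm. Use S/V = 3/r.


Radius r = 198.1/2 = 99.05 nm
S/V = 3 / r = 3 / 99.05
S/V = 0.0303 nm^-1

0.0303


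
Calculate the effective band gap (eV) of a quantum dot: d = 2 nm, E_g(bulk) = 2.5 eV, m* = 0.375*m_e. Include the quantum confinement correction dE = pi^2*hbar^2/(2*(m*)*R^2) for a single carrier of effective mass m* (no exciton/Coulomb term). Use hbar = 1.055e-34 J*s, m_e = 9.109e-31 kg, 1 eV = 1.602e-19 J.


Radius R = 2/2 nm = 1e-09 m
Confinement energy dE = pi^2 * hbar^2 / (2 * m_eff * m_e * R^2)
dE = pi^2 * (1.055e-34)^2 / (2 * 0.375 * 9.109e-31 * (1e-09)^2) J, divided by 1.602e-19 J/eV
dE = 1.0037 eV
Total band gap = E_g(bulk) + dE = 2.5 + 1.0037 = 3.5037 eV

3.5037


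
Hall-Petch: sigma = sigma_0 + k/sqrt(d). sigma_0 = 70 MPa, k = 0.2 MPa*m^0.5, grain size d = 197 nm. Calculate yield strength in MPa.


d = 197 nm = 1.97e-07 m
sqrt(d) = 0.0004438468
Hall-Petch contribution = k / sqrt(d) = 0.2 / 0.0004438468 = 450.6 MPa
sigma = sigma_0 + k/sqrt(d) = 70 + 450.6 = 520.6 MPa

520.6


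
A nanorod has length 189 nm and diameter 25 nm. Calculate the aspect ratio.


Aspect ratio AR = length / diameter
AR = 189 / 25
AR = 7.56

7.56


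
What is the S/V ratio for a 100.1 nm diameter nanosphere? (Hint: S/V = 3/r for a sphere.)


Radius r = 100.1/2 = 50.05 nm
S/V = 3 / r = 3 / 50.05
S/V = 0.0599 nm^-1

0.0599


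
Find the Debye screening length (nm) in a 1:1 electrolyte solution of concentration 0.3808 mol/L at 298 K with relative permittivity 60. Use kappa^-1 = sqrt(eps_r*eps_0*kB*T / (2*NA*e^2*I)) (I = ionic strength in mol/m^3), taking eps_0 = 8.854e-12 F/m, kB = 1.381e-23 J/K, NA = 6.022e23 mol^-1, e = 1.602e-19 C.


Ionic strength I = 0.3808 * 1^2 * 1000 = 380.8 mol/m^3
kappa^-1 = sqrt(60 * 8.854e-12 * 1.381e-23 * 298 / (2 * 6.022e23 * (1.602e-19)^2 * 380.8))
kappa^-1 = 0.431 nm

0.431


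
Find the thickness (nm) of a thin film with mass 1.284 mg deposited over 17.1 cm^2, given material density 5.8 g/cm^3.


Convert: m = 1.284 mg = 1.2840e-06 kg, A = 17.1 cm^2 = 1.7100e-03 m^2, rho = 5.8 g/cm^3 = 5800 kg/m^3
t = m / (A * rho)
t = 1.2840e-06 / (1.7100e-03 * 5800)
t = 1.2946e-07 m = 129.5 nm

129.5


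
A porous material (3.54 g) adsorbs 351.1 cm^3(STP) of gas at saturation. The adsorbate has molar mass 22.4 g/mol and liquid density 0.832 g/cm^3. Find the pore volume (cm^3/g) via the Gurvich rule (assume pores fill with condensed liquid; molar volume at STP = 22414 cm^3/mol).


Moles adsorbed n = V_ads / 22414 = 351.1 / 22414 = 1.566432e-02 mol
Liquid volume V_liq = n * M / rho_liq = 1.566432e-02 * 22.4 / 0.832 = 0.42173 cm^3
Specific pore volume V_pore = V_liq / m_sample = 0.42173 / 3.54
V_pore = 0.1191 cm^3/g

0.1191


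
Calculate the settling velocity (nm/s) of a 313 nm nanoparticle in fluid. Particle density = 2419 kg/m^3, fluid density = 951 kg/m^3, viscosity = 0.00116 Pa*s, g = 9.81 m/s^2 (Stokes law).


Radius R = 313/2 nm = 1.565e-07 m
Density difference = 2419 - 951 = 1468 kg/m^3
v = 2 * R^2 * (rho_p - rho_f) * g / (9 * eta)
v = 2 * (1.565e-07)^2 * 1468 * 9.81 / (9 * 0.00116)
v = 6.75699e-08 m/s = 67.5699 nm/s

67.5699


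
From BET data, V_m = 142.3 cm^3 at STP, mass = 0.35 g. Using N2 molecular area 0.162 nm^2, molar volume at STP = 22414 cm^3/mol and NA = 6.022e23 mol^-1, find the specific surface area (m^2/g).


Number of moles in monolayer = V_m / 22414 = 142.3 / 22414 = 0.00634871
Number of molecules = moles * NA = 0.00634871 * 6.022e23
SA = molecules * sigma / mass
SA = (142.3 / 22414) * 6.022e23 * 0.162e-18 / 0.35
SA = 1769.6 m^2/g

1769.6


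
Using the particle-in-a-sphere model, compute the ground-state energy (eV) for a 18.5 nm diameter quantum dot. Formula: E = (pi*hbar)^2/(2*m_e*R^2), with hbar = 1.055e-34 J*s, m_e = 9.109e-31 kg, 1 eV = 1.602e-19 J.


Radius R = 18.5/2 = 9.25 nm = 9.25e-09 m
E = (pi * 1.055e-34)^2 / (2 * 9.109e-31 * (9.25e-09)^2)
E(J) = 7.04726e-22
E = E(J) / 1.602e-19 = 0.0044 eV

0.0044


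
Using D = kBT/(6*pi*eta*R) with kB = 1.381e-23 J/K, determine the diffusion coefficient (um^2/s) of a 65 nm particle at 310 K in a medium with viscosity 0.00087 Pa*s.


Radius R = 65/2 = 32.5 nm = 3.25e-08 m
D = kB*T / (6*pi*eta*R)
D = 1.381e-23 * 310 / (6 * pi * 0.00087 * 3.25e-08)
D = 8.03252e-12 m^2/s = 8.033 um^2/s

8.033


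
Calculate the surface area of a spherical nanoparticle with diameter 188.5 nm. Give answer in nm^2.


Radius r = 188.5/2 = 94.25 nm
Surface area SA = 4 * pi * r^2
SA = 4 * pi * (94.25)^2
SA = 111627.86 nm^2

111627.86


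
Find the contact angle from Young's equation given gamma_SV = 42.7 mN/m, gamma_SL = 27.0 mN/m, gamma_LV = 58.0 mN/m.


cos(theta) = (gamma_SV - gamma_SL) / gamma_LV
cos(theta) = (42.7 - 27.0) / 58.0
cos(theta) = 0.27069
theta = arccos(0.27069) = 74.29 degrees

74.29


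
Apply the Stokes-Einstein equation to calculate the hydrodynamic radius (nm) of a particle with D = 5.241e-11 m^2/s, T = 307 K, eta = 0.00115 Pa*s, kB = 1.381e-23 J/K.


Stokes-Einstein: R = kB*T / (6*pi*eta*D)
R = 1.381e-23 * 307 / (6 * pi * 0.00115 * 5.241e-11)
R = 3.7318e-09 m = 3.73 nm

3.73


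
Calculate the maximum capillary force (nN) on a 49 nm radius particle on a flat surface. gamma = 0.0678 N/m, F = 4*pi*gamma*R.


Convert radius: R = 49 nm = 4.9e-08 m
F = 4 * pi * gamma * R
F = 4 * pi * 0.0678 * 4.9e-08
F = 4.1748e-08 N = 41.748 nN

41.748


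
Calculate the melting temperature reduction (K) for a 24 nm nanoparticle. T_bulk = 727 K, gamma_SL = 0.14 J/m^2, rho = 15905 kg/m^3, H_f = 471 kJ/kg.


Radius R = 24/2 = 12 nm = 1.2e-08 m
Convert H_f = 471 kJ/kg = 471000 J/kg
dT = 2 * gamma_SL * T_bulk / (rho * H_f * R)
dT = 2 * 0.14 * 727 / (15905 * 471000 * 1.2e-08)
dT = 2.3 K

2.3


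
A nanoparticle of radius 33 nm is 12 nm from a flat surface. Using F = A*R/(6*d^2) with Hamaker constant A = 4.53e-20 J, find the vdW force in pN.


Convert to SI: R = 33 nm = 3.3e-08 m, d = 12 nm = 1.2e-08 m
F = A * R / (6 * d^2)
F = 4.53e-20 * 3.3e-08 / (6 * (1.2e-08)^2)
F = 1.73021e-12 N = 1.73 pN

1.73


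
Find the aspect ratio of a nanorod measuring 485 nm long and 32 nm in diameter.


Aspect ratio AR = length / diameter
AR = 485 / 32
AR = 15.16

15.16


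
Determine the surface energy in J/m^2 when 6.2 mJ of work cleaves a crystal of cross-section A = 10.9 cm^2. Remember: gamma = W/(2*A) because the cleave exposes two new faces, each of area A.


Convert: A = 10.9 cm^2 = 0.00109 m^2, W = 6.2 mJ = 0.0062 J
Cleaving exposes two faces of area A, so total new surface = 2*A and gamma = W / (2*A)
gamma = 0.0062 / (2 * 0.00109)
gamma = 2.844 J/m^2

2.844


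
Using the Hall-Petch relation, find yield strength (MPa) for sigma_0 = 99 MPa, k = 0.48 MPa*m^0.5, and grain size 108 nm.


d = 108 nm = 1.08e-07 m
sqrt(d) = 0.0003286335
Hall-Petch contribution = k / sqrt(d) = 0.48 / 0.0003286335 = 1460.6 MPa
sigma = sigma_0 + k/sqrt(d) = 99 + 1460.6 = 1559.6 MPa

1559.6


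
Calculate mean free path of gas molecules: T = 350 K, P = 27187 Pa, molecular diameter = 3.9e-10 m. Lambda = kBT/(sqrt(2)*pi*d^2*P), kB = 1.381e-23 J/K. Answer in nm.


Mean free path: lambda = kB*T / (sqrt(2) * pi * d^2 * P)
lambda = 1.381e-23 * 350 / (sqrt(2) * pi * (3.9e-10)^2 * 27187)
lambda = 2.63091e-07 m
lambda = 263.09 nm

263.09
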